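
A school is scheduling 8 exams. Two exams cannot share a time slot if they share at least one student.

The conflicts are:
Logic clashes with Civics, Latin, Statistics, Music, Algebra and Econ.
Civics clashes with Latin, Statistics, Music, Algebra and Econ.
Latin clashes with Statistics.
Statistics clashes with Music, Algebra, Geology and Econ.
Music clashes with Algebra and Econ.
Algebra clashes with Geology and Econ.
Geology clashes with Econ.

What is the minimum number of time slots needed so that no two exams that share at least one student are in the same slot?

Logic, Civics, Statistics, Music, Algebra, Econ all conflict with each other, so at least 6 time slots are needed.
6 time slots suffice: time slot 1 → {Statistics}; time slot 2 → {Logic, Geology}; time slot 3 → {Civics}; time slot 4 → {Latin, Econ}; time slot 5 → {Algebra}; time slot 6 → {Music}. Each listed conflict is separated.

6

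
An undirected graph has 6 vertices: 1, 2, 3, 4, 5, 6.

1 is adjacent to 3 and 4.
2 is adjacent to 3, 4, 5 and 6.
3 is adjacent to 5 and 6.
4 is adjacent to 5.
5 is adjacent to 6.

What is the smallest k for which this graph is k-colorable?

2, 3, 5, 6 are pairwise adjacent (a clique of size 4), so at least 4 colors are needed.
4 colors suffice: color a → {1, 2}; color b → {5}; color c → {3, 4}; color d → {6}. Each edge has distinct colors on its endpoints.

4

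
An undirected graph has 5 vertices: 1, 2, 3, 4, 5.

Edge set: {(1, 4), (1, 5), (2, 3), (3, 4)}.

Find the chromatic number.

2

1 and 4 are adjacent, so at least 2 colors are needed.
2 colors suffice: color red → {1, 3}; color blue → {2, 4, 5}. Every edge joins two different colors.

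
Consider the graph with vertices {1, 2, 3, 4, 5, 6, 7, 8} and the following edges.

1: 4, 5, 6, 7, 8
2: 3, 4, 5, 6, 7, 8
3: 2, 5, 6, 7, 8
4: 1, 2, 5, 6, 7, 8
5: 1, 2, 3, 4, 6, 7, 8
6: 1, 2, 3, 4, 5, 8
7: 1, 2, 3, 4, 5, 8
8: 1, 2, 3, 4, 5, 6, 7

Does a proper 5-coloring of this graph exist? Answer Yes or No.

Yes

The chromatic number is 5. 2, 3, 5, 7, 8 are mutually adjacent (a clique of size 5), so at least 5 colors are needed.
One proper 5-coloring: 1=yellow, 2=yellow, 3=purple, 4=purple, 5=blue, 6=green, 7=green, 8=red.
That is already a proper 5-coloring.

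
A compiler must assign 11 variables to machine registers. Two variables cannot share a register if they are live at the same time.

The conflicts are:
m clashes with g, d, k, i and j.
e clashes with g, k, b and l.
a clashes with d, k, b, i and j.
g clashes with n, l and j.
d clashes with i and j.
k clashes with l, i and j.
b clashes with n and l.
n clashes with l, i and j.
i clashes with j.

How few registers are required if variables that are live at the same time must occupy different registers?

m, k, i, j pairwise conflict, so at least 4 registers are needed.
A valid assignment using 4 registers: m=4, e=4, a=4, g=3, d=2, k=2, b=3, n=2, l=1, i=3, j=1. No two conflicting variables share a register.

4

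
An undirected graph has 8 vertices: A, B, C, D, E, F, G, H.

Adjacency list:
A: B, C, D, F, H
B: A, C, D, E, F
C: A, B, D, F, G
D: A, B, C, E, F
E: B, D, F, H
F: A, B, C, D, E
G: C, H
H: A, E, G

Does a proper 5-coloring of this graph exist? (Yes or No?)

The chromatic number is 5. A, B, C, D, F are mutually adjacent (a clique of size 5), so at least 5 colors are needed.
5 colors suffice: color red → {F, H}; color blue → {A, E, G}; color green → {C}; color yellow → {D}; color purple → {B}.
That is already a proper 5-coloring.

Yes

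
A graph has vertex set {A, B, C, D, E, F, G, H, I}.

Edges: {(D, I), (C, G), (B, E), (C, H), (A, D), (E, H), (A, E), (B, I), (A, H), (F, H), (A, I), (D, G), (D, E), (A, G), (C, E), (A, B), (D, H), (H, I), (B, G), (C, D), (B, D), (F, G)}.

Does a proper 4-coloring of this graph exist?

Yes

The chromatic number is 4. A, B, D, G form a clique, so at least 4 colors are needed.
One proper 4-coloring: A=2, B=3, C=2, D=1, E=4, F=1, G=4, H=3, I=4.
That is already a proper 4-coloring.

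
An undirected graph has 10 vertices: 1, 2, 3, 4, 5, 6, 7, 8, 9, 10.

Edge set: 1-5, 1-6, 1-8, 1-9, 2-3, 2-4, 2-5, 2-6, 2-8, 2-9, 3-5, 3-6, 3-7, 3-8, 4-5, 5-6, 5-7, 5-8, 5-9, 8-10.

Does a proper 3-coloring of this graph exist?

2, 3, 5, 6 are mutually adjacent (a clique of size 4), so at least 4 colors are needed.
So 3 colors are not enough.

No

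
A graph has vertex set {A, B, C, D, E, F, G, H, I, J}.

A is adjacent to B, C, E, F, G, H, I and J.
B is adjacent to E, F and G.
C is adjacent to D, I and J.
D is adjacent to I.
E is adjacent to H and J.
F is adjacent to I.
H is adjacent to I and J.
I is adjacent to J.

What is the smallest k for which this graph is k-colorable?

4

A, C, I, J are mutually adjacent (a clique of size 4), so at least 4 colors are needed.
4 colors suffice: A=red, B=green, C=yellow, D=red, E=blue, F=yellow, G=blue, H=yellow, I=blue, J=green. No two adjacent vertices share a color.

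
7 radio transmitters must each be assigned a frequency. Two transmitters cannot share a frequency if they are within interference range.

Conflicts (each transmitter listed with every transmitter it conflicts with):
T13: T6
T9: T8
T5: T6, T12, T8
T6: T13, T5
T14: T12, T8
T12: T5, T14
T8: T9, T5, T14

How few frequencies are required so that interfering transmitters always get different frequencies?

2

T13 and T6 conflict, so at least 2 frequencies are needed.
A valid assignment using 2 frequencies: T13=1, T9=1, T5=1, T6=2, T14=1, T12=2, T8=2. No two conflicting transmitters share a frequency.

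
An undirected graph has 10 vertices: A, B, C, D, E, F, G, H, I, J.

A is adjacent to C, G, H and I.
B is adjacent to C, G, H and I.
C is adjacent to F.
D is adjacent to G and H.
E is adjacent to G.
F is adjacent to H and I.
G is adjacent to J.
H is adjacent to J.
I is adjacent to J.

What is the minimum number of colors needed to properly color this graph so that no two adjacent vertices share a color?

2

B and I are adjacent, so at least 2 colors are needed.
A valid assignment using 2 colors: A=blue, B=blue, C=red, D=blue, E=blue, F=blue, G=red, H=red, I=red, J=blue. No two adjacent vertices share a color.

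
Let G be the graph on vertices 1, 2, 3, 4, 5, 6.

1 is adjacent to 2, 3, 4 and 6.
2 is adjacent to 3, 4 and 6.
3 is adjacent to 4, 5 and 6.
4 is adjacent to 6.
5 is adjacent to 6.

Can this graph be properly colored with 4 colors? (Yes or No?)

No

1, 2, 3, 4, 6 are mutually adjacent (a clique of size 5), so at least 5 colors are needed.
So 4 colors are not enough.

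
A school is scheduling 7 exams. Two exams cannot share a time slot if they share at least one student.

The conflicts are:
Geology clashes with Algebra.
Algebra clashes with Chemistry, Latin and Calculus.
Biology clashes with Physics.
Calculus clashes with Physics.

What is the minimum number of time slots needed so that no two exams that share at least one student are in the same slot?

2

Calculus and Physics conflict, so at least 2 time slots are needed.
2 time slots suffice: time slot 1 → {Algebra, Physics}; time slot 2 → {Geology, Chemistry, Biology, Latin, Calculus}. Each listed conflict is separated.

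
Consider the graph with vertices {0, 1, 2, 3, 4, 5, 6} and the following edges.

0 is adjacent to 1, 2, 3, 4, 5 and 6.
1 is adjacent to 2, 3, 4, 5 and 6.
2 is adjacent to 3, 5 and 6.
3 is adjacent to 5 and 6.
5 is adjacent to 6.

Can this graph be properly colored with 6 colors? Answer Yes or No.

Yes

The chromatic number is 6. 0, 1, 2, 3, 5, 6 are mutually adjacent (a clique of size 6), so at least 6 colors are needed.
6 colors suffice: color a → {1}; color b → {0}; color c → {2, 4}; color d → {6}; color e → {5}; color f → {3}.
That is already a proper 6-coloring.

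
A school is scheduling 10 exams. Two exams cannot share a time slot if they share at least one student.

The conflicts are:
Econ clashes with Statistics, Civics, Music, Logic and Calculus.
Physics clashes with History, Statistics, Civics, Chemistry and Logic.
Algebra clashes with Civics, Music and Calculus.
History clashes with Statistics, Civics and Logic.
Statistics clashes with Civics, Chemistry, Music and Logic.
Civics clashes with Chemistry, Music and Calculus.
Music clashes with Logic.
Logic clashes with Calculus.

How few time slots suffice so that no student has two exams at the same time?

4

Econ, Statistics, Civics, Music pairwise conflict, so at least 4 time slots are needed.
4 time slots suffice: time slot 1 → {Civics, Logic}; time slot 2 → {Statistics, Calculus}; time slot 3 → {Econ, Physics, Algebra}; time slot 4 → {History, Chemistry, Music}. Each listed conflict is separated.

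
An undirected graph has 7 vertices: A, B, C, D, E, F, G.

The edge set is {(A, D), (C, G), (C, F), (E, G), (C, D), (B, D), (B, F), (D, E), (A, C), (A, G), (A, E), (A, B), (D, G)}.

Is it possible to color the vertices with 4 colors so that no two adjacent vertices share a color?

Yes

The chromatic number is 4. A, C, D, G are mutually adjacent (a clique of size 4), so at least 4 colors are needed.
4 colors suffice: color 1 → {A, F}; color 2 → {D}; color 3 → {B, C, E}; color 4 → {G}.
That is already a proper 4-coloring.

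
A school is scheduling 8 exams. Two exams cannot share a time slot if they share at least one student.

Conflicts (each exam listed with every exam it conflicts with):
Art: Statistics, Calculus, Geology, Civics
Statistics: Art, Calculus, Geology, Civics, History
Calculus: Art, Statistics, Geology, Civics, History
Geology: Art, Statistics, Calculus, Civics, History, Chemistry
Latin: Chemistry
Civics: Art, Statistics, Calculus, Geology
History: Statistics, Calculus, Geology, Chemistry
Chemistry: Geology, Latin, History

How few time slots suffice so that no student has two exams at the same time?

5

Art, Statistics, Calculus, Geology, Civics pairwise conflict, so at least 5 time slots are needed.
Using 5 time slots: Art=4, Statistics=2, Calculus=3, Geology=1, Latin=1, Civics=5, History=4, Chemistry=2. Every pair that conflicts lands in different time slots.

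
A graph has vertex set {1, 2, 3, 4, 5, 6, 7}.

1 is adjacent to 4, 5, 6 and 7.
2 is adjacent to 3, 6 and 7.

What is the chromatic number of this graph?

2

2 and 6 are adjacent, so at least 2 colors are needed.
2 colors suffice: color a → {1, 2}; color b → {3, 4, 5, 6, 7}. No two adjacent vertices share a color.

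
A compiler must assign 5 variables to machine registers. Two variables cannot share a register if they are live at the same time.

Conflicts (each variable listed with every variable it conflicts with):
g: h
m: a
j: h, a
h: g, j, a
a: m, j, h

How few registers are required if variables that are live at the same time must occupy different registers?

3

j, h, a all conflict with each other, so at least 3 registers are needed.
3 registers suffice: g=2, m=1, j=3, h=1, a=2. No two conflicting variables share a register.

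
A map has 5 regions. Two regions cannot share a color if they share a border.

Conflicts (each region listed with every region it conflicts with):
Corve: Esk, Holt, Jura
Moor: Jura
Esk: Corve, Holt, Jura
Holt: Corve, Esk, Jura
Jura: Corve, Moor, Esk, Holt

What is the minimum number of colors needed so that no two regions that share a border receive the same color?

Corve, Esk, Holt, Jura all conflict with each other, so at least 4 colors are needed.
4 colors suffice: color 1 → {Jura}; color 2 → {Moor, Esk}; color 3 → {Holt}; color 4 → {Corve}. Every pair that conflicts lands in different colors.

4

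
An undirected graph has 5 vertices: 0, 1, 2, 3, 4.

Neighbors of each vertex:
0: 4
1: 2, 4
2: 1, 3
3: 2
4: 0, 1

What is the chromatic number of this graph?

0 and 4 are adjacent, so at least 2 colors are needed.
A valid assignment using 2 colors: 0=blue, 1=blue, 2=red, 3=blue, 4=red. Each edge has distinct colors on its endpoints.

2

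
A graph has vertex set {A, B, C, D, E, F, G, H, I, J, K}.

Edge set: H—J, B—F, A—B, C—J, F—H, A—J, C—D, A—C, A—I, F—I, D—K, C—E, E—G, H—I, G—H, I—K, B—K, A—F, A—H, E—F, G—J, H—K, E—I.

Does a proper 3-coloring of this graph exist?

No

A, F, H, I are mutually adjacent (a clique of size 4), so at least 4 colors are needed.
So 3 colors are not enough.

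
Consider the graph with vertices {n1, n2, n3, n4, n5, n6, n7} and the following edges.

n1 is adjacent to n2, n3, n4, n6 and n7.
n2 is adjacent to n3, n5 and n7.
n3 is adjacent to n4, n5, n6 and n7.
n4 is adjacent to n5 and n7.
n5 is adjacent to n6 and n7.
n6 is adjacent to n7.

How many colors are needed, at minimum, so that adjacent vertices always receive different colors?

n1, n2, n3, n7 are pairwise adjacent (a clique of size 4), so at least 4 colors are needed.
4 colors suffice: color R → {n3}; color B → {n7}; color G → {n1, n5}; color Y → {n2, n4, n6}. Each edge has distinct colors on its endpoints.

4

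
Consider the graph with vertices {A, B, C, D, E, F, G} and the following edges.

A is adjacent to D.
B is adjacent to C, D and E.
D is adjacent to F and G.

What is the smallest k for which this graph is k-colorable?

A and D are adjacent, so at least 2 colors are needed.
2 colors suffice: color red → {C, D, E}; color blue → {A, B, F, G}. Every edge joins two different colors.

2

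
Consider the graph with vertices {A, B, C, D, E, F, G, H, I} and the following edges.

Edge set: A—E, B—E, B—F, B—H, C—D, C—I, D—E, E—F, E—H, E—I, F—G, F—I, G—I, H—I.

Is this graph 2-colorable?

No

E, H, I are mutually adjacent, so at least 3 colors are needed.
So 2 colors are not enough.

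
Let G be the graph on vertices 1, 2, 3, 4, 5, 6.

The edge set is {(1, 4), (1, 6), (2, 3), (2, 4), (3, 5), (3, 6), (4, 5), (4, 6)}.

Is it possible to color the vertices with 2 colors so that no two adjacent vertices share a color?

No

1, 4, 6 form a triangle, so at least 3 colors are needed.
So 2 colors are not enough.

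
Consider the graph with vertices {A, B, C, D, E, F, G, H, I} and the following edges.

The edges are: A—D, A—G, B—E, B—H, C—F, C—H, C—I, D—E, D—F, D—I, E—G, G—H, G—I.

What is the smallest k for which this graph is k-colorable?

2

C and F are adjacent, so at least 2 colors are needed.
2 colors suffice: A=2, B=1, C=1, D=1, E=2, F=2, G=1, H=2, I=2. No two adjacent vertices share a color.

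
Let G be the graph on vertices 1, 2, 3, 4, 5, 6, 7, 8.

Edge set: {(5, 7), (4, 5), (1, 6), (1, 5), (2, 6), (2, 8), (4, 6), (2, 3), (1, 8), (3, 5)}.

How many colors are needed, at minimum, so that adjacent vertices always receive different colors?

3

The cycle 3-5-1-6-2-3 has odd length 5, so it cannot be 2-colored; at least 3 colors are needed.
3 colors suffice: color red → {5, 6, 8}; color blue → {1, 2, 4, 7}; color green → {3}. Every edge joins two different colors.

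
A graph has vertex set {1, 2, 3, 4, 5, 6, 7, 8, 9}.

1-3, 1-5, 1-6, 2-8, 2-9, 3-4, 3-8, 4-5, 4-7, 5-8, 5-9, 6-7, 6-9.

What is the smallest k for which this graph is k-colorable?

3

The cycle 7-6-1-5-4-7 has odd length 5, so it cannot be 2-colored; at least 3 colors are needed.
A valid assignment using 3 colors: 1=blue, 2=red, 3=red, 4=blue, 5=red, 6=red, 7=green, 8=blue, 9=blue. Every edge joins two different colors.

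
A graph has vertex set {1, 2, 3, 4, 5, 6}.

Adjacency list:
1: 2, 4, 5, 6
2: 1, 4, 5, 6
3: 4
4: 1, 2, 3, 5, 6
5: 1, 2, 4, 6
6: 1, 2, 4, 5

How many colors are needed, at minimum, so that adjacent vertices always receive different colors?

5

1, 2, 4, 5, 6 form a clique, so at least 5 colors are needed.
5 colors suffice: color a → {4}; color b → {1, 3}; color c → {6}; color d → {2}; color e → {5}. No two adjacent vertices share a color.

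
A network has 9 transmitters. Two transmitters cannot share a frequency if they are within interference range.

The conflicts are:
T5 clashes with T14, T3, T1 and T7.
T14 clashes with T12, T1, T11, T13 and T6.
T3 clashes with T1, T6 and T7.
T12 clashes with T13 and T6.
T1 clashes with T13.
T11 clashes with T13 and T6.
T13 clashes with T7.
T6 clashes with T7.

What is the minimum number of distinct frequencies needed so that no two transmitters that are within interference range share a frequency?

3

T5, T14, T1 all conflict with each other, so at least 3 frequencies are needed.
3 frequencies suffice: frequency 1 → {T14, T3}; frequency 2 → {T5, T13, T6}; frequency 3 → {T12, T1, T11, T7}. Every pair that conflicts lands in different frequencies.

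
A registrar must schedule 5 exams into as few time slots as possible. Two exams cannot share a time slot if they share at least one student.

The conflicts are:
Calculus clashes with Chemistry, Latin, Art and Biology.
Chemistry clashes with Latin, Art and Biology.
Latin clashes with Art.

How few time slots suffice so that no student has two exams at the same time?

4

Calculus, Chemistry, Latin, Art are mutually in conflict, so at least 4 time slots are needed.
Using 4 time slots: Calculus=2, Chemistry=1, Latin=3, Art=4, Biology=3. Each listed conflict is separated.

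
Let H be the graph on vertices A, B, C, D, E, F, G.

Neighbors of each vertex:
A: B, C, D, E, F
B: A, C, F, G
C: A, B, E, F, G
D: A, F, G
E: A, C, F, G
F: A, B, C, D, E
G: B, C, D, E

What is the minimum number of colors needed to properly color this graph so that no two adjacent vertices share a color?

4

A, B, C, F are pairwise adjacent (a clique of size 4), so at least 4 colors are needed.
4 colors suffice: color red → {C, D}; color blue → {F, G}; color green → {A}; color yellow → {B, E}. Each edge has distinct colors on its endpoints.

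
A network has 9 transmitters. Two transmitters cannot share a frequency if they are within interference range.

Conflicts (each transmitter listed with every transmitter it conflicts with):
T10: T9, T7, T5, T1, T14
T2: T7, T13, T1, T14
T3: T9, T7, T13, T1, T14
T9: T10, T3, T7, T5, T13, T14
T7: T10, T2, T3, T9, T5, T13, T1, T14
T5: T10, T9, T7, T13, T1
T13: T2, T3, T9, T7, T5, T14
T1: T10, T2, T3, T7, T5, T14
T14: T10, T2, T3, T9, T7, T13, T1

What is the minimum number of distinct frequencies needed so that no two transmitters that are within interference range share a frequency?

T3, T9, T7, T13, T14 pairwise conflict, so at least 5 frequencies are needed.
5 frequencies suffice: T10=4, T2=5, T3=5, T9=3, T7=1, T5=2, T13=4, T1=3, T14=2. Each listed conflict is separated.

5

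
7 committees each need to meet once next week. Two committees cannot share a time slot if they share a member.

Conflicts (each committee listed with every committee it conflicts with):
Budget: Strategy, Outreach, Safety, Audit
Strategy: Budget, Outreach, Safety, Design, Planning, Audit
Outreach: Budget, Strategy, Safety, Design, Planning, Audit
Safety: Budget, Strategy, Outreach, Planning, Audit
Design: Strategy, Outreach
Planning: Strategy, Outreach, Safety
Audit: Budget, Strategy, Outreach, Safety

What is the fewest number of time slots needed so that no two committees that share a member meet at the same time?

5

Budget, Strategy, Outreach, Safety, Audit are mutually in conflict, so at least 5 time slots are needed.
5 time slots suffice: time slot 1 → {Outreach}; time slot 2 → {Strategy}; time slot 3 → {Safety, Design}; time slot 4 → {Budget, Planning}; time slot 5 → {Audit}. No two conflicting committees share a time slot.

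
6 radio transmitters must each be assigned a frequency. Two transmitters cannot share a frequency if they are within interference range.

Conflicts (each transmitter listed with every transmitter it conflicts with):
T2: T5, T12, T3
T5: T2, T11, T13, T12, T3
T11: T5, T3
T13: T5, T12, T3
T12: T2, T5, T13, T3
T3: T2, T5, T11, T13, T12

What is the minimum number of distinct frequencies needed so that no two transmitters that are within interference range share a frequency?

T5, T13, T12, T3 are mutually in conflict, so at least 4 frequencies are needed.
4 frequencies suffice: frequency 1 → {T3}; frequency 2 → {T5}; frequency 3 → {T11, T12}; frequency 4 → {T2, T13}. No two conflicting transmitters share a frequency.

4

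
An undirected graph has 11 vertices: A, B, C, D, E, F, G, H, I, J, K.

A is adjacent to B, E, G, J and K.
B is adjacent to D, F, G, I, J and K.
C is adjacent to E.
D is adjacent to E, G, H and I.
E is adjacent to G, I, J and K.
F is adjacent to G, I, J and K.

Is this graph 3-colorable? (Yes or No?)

Yes

The chromatic number is 3. A, E, K are pairwise adjacent, so at least 3 colors are needed.
3 colors suffice: color 1 → {B, E, H}; color 2 → {A, C, D, F}; color 3 → {G, I, J, K}.
That is already a proper 3-coloring.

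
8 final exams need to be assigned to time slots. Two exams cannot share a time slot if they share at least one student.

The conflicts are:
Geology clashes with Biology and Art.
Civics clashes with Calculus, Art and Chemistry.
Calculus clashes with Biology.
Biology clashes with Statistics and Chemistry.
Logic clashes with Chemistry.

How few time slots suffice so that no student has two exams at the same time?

3

The cycle Geology-Biology-Chemistry-Civics-Art-Geology has odd length 5, so it cannot be 2-colored; at least 3 time slots are needed.
Using 3 time slots: Geology=2, Civics=1, Calculus=2, Biology=1, Logic=1, Art=3, Statistics=2, Chemistry=2. Every pair that conflicts lands in different time slots.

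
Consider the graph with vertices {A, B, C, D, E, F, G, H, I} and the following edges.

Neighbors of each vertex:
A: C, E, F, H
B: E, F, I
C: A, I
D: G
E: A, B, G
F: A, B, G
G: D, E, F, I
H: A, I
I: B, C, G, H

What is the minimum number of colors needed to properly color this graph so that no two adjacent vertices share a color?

The cycle H-I-B-F-A-H has odd length 5, so it cannot be 2-colored; at least 3 colors are needed.
3 colors suffice: color 1 → {A, B, G}; color 2 → {D, E, F, I}; color 3 → {C, H}. No two adjacent vertices share a color.

3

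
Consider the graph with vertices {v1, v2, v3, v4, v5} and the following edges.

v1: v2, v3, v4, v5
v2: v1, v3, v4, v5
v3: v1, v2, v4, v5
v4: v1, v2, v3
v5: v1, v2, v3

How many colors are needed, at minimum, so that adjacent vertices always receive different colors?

v1, v2, v3, v5 are mutually adjacent (a clique of size 4), so at least 4 colors are needed.
4 colors suffice: color 1 → {v1}; color 2 → {v2}; color 3 → {v3}; color 4 → {v4, v5}. No two adjacent vertices share a color.

4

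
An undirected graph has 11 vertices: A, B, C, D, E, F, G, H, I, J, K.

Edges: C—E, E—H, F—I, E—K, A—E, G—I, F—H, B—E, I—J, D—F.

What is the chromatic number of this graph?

2

A and E are adjacent, so at least 2 colors are needed.
2 colors suffice: color 1 → {E, F, G, J}; color 2 → {A, B, C, D, H, I, K}. Each edge has distinct colors on its endpoints.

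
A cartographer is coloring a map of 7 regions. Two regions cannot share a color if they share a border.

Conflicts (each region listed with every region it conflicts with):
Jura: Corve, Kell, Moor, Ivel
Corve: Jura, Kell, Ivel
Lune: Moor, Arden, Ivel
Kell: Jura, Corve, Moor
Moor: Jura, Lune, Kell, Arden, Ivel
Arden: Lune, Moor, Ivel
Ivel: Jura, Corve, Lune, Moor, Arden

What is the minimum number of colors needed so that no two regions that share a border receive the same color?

Lune, Moor, Arden, Ivel pairwise conflict, so at least 4 colors are needed.
4 colors suffice: color 1 → {Kell, Ivel}; color 2 → {Corve, Moor}; color 3 → {Jura, Arden}; color 4 → {Lune}. No two conflicting regions share a color.

4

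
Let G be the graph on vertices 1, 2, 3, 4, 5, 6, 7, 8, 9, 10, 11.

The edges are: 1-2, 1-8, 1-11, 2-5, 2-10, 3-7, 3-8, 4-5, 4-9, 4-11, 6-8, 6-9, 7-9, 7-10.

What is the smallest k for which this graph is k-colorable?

The cycle 1-11-4-5-2-1 has odd length 5, so it cannot be 2-colored; at least 3 colors are needed.
3 colors suffice: 1=red, 2=blue, 3=green, 4=red, 5=green, 6=red, 7=red, 8=blue, 9=blue, 10=green, 11=blue. No two adjacent vertices share a color.

3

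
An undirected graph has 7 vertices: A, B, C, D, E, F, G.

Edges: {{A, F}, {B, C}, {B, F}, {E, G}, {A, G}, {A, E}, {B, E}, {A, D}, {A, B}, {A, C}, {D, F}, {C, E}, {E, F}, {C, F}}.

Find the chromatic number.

5

A, B, C, E, F are pairwise adjacent (a clique of size 5), so at least 5 colors are needed.
One proper 5-coloring: A=red, B=purple, C=yellow, D=green, E=green, F=blue, G=blue. No two adjacent vertices share a color.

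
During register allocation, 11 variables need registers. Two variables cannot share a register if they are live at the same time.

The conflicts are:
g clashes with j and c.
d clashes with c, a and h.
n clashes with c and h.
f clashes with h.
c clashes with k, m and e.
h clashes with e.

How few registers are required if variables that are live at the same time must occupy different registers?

2

f and h conflict, so at least 2 registers are needed.
2 registers suffice: g=2, j=1, d=2, n=2, f=2, c=1, a=1, k=2, m=2, h=1, e=2. Each listed conflict is separated.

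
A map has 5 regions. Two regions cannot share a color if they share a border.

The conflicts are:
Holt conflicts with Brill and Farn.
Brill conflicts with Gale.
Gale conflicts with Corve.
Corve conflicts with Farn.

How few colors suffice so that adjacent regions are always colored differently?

3

The cycle Gale-Corve-Farn-Holt-Brill-Gale has odd length 5, so it cannot be 2-colored; at least 3 colors are needed.
A valid assignment using 3 colors: Holt=3, Brill=2, Gale=1, Corve=2, Farn=1. Each listed conflict is separated.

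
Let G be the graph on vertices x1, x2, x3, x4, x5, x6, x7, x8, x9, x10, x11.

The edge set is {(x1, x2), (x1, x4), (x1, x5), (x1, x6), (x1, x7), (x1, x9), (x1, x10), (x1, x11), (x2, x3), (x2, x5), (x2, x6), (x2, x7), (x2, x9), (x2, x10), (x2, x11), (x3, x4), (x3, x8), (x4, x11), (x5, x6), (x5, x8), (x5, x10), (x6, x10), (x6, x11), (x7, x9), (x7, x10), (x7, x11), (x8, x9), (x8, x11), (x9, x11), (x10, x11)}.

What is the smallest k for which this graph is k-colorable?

x1, x2, x7, x9, x11 are mutually adjacent (a clique of size 5), so at least 5 colors are needed.
One proper 5-coloring: x1=1, x2=3, x3=2, x4=3, x5=2, x6=5, x7=5, x8=1, x9=4, x10=4, x11=2. Every edge joins two different colors.

5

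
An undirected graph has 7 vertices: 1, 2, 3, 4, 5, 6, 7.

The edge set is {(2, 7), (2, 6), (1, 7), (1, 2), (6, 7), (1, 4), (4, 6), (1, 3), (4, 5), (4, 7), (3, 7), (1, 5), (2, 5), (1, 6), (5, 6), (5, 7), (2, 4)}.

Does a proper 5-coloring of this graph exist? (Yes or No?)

1, 2, 4, 5, 6, 7 form a clique, so at least 6 colors are needed.
So 5 colors are not enough.

No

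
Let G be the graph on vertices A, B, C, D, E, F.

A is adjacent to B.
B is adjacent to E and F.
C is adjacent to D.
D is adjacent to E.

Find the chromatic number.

2

B and F are adjacent, so at least 2 colors are needed.
A valid assignment using 2 colors: A=blue, B=red, C=blue, D=red, E=blue, F=blue. Each edge has distinct colors on its endpoints.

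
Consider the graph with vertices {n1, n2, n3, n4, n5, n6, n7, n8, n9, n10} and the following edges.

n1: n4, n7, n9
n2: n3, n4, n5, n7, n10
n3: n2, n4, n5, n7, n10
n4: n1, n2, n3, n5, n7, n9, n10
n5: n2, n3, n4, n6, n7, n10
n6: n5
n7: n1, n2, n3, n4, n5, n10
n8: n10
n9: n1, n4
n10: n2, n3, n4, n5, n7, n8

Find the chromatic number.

n2, n3, n4, n5, n7, n10 form a clique, so at least 6 colors are needed.
6 colors suffice: color 1 → {n4, n6, n8}; color 2 → {n1, n5}; color 3 → {n9, n10}; color 4 → {n7}; color 5 → {n2}; color 6 → {n3}. Every edge joins two different colors.

6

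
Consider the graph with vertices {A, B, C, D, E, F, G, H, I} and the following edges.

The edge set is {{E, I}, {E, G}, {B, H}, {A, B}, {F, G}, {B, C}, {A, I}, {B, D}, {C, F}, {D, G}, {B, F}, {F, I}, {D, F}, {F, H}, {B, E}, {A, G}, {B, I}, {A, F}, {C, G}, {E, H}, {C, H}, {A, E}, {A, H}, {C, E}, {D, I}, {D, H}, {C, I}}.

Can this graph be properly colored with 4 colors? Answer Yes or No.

The chromatic number is 4. B, C, F, H are mutually adjacent (a clique of size 4), so at least 4 colors are needed.
4 colors suffice: color 1 → {B, G}; color 2 → {E, F}; color 3 → {H, I}; color 4 → {A, C, D}.
That is already a proper 4-coloring.

Yes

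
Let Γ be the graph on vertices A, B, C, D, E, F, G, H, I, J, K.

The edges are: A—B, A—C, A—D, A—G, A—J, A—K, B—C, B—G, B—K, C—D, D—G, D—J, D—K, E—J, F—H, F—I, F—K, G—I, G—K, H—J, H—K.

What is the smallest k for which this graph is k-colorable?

4

A, D, G, K are mutually adjacent (a clique of size 4), so at least 4 colors are needed.
4 colors suffice: color 1 → {A, E, H, I}; color 2 → {C, J, K}; color 3 → {B, D, F}; color 4 → {G}. Each edge has distinct colors on its endpoints.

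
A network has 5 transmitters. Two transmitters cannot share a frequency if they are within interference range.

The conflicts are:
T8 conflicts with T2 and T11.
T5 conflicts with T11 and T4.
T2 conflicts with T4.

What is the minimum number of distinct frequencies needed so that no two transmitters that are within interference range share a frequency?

The cycle T2-T8-T11-T5-T4-T2 has odd length 5, so it cannot be 2-colored; at least 3 frequencies are needed.
3 frequencies suffice: T8=2, T5=3, T2=1, T11=1, T4=2. Every pair that conflicts lands in different frequencies.

3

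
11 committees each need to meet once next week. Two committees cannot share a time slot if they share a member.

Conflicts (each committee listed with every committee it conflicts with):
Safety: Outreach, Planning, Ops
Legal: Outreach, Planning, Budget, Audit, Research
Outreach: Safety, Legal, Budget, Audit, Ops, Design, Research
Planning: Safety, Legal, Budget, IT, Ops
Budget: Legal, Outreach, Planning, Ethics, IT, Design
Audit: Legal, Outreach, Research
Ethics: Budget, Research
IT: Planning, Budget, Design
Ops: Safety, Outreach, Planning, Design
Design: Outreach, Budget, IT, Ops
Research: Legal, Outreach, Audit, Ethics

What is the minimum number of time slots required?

Legal, Outreach, Audit, Research are mutually in conflict, so at least 4 time slots are needed.
A valid assignment using 4 time slots: Safety=3, Legal=3, Outreach=1, Planning=1, Budget=2, Audit=4, Ethics=1, IT=4, Ops=2, Design=3, Research=2. Each listed conflict is separated.

4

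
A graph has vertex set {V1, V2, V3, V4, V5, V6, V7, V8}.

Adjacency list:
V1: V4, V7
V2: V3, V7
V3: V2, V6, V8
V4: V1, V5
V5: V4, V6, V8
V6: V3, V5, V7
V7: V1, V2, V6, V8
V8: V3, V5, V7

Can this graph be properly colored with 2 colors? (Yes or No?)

The cycle V4-V5-V6-V7-V1-V4 has odd length 5, so it cannot be 2-colored; at least 3 colors are needed.
So 2 colors are not enough.

No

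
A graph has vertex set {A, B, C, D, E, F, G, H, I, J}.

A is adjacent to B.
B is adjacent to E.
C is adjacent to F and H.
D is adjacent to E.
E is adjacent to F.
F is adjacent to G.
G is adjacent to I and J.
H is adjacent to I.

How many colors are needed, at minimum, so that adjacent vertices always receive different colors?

The cycle H-C-F-G-I-H has odd length 5, so it cannot be 2-colored; at least 3 colors are needed.
3 colors suffice: A=1, B=2, C=1, D=2, E=1, F=2, G=1, H=3, I=2, J=2. Each edge has distinct colors on its endpoints.

3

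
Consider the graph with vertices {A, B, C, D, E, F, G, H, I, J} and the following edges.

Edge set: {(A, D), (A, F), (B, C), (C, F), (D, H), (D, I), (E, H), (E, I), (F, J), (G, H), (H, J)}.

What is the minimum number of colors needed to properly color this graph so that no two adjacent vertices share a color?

The cycle F-J-H-D-A-F has odd length 5, so it cannot be 2-colored; at least 3 colors are needed.
3 colors suffice: A=green, B=red, C=blue, D=blue, E=blue, F=red, G=blue, H=red, I=red, J=blue. Every edge joins two different colors.

3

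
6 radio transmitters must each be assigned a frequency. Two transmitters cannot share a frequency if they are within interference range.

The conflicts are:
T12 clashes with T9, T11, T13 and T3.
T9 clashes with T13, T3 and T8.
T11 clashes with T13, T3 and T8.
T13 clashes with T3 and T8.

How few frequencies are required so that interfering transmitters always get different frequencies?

T12, T9, T13, T3 are mutually in conflict, so at least 4 frequencies are needed.
4 frequencies suffice: T12=3, T9=4, T11=4, T13=1, T3=2, T8=2. Each listed conflict is separated.

4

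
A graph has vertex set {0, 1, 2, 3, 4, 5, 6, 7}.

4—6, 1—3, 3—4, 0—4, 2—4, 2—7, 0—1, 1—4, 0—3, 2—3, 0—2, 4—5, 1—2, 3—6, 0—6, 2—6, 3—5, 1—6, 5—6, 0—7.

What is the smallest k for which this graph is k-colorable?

6

0, 1, 2, 3, 4, 6 are pairwise adjacent (a clique of size 6), so at least 6 colors are needed.
6 colors suffice: color red → {4, 7}; color blue → {6}; color green → {3}; color yellow → {0, 5}; color purple → {2}; color orange → {1}. No two adjacent vertices share a color.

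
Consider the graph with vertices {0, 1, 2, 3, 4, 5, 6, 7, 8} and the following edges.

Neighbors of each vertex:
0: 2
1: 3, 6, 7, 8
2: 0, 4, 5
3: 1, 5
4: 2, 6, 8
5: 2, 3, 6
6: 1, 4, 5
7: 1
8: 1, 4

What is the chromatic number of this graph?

2

1 and 6 are adjacent, so at least 2 colors are needed.
2 colors suffice: color red → {0, 1, 4, 5}; color blue → {2, 3, 6, 7, 8}. No two adjacent vertices share a color.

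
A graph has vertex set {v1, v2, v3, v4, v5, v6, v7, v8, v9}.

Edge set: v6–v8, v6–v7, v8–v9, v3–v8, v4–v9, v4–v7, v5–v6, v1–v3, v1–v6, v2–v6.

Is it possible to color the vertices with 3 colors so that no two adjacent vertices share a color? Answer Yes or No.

The chromatic number is 3. The cycle v7-v4-v9-v8-v6-v7 has odd length 5, so it cannot be 2-colored; at least 3 colors are needed.
One proper 3-coloring: v1=2, v2=2, v3=1, v4=2, v5=2, v6=1, v7=3, v8=2, v9=1.
That is already a proper 3-coloring.

Yes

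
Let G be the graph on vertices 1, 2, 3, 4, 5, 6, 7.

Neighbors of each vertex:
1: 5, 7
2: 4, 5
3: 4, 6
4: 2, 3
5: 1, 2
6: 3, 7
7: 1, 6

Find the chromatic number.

The cycle 6-3-4-2-5-1-7-6 has odd length 7, so it cannot be 2-colored; at least 3 colors are needed.
One proper 3-coloring: 1=c, 2=a, 3=a, 4=b, 5=b, 6=b, 7=a. Every edge joins two different colors.

3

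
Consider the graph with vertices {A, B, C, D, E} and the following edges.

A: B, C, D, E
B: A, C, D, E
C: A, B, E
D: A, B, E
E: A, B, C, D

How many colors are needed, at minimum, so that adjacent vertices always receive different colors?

4

A, B, C, E form a clique, so at least 4 colors are needed.
A valid assignment using 4 colors: A=blue, B=green, C=yellow, D=yellow, E=red. Each edge has distinct colors on its endpoints.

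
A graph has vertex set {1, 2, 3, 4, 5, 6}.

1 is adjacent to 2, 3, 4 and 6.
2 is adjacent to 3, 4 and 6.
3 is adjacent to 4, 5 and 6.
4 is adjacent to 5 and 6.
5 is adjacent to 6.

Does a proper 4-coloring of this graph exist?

1, 2, 3, 4, 6 are pairwise adjacent (a clique of size 5), so at least 5 colors are needed.
So 4 colors are not enough.

No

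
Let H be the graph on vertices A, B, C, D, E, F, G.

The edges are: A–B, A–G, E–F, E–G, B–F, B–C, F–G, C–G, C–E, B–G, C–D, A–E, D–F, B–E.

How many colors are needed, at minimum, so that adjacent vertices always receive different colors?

A, B, E, G are mutually adjacent (a clique of size 4), so at least 4 colors are needed.
4 colors suffice: color 1 → {B, D}; color 2 → {G}; color 3 → {E}; color 4 → {A, C, F}. Every edge joins two different colors.

4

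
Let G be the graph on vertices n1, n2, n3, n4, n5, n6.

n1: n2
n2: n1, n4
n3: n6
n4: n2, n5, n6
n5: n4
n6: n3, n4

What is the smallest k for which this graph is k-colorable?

2

n3 and n6 are adjacent, so at least 2 colors are needed.
2 colors suffice: n1=1, n2=2, n3=1, n4=1, n5=2, n6=2. Each edge has distinct colors on its endpoints.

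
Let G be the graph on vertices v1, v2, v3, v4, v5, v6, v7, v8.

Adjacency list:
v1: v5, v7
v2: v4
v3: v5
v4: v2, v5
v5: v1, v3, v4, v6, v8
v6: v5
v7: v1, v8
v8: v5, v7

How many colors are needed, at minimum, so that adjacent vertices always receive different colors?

v5 and v8 are adjacent, so at least 2 colors are needed.
One proper 2-coloring: v1=2, v2=1, v3=2, v4=2, v5=1, v6=2, v7=1, v8=2. No two adjacent vertices share a color.

2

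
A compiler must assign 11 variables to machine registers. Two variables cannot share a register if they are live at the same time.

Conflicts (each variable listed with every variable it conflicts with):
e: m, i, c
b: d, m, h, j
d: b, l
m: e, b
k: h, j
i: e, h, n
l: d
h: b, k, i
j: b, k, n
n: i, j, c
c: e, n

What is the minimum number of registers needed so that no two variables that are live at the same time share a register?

The cycle h-b-m-e-i-h has odd length 5, so it cannot be 2-colored; at least 3 registers are needed.
A valid assignment using 3 registers: e=1, b=1, d=2, m=2, k=1, i=2, l=1, h=3, j=2, n=1, c=2. No two conflicting variables share a register.

3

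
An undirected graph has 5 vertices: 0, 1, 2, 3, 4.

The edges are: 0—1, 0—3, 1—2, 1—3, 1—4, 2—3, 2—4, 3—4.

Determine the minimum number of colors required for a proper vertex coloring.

1, 2, 3, 4 are mutually adjacent (a clique of size 4), so at least 4 colors are needed.
A valid assignment using 4 colors: 0=green, 1=blue, 2=green, 3=red, 4=yellow. Every edge joins two different colors.

4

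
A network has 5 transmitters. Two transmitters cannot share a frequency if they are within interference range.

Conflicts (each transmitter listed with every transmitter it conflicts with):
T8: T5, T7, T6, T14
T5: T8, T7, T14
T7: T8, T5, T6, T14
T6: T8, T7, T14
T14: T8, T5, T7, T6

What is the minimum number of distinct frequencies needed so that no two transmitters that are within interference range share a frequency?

4

T8, T5, T7, T14 all conflict with each other, so at least 4 frequencies are needed.
4 frequencies suffice: frequency 1 → {T14}; frequency 2 → {T7}; frequency 3 → {T8}; frequency 4 → {T5, T6}. No two conflicting transmitters share a frequency.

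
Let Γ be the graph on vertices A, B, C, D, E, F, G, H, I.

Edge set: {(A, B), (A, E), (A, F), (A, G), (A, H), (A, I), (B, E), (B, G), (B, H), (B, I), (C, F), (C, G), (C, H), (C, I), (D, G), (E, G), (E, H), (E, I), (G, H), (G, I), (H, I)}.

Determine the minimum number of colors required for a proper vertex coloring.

6

A, B, E, G, H, I are mutually adjacent (a clique of size 6), so at least 6 colors are needed.
6 colors suffice: color 1 → {F, G}; color 2 → {A, C, D}; color 3 → {H}; color 4 → {I}; color 5 → {E}; color 6 → {B}. Every edge joins two different colors.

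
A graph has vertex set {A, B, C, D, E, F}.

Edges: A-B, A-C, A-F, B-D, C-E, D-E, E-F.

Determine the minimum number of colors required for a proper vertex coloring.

The cycle E-D-B-A-C-E has odd length 5, so it cannot be 2-colored; at least 3 colors are needed.
3 colors suffice: color 1 → {A, E}; color 2 → {B, C, F}; color 3 → {D}. No two adjacent vertices share a color.

3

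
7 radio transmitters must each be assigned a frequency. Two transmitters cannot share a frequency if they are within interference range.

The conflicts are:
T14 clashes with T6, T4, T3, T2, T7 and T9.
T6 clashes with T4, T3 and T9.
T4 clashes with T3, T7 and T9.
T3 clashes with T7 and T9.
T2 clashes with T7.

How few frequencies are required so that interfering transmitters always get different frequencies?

T14, T6, T4, T3, T9 are mutually in conflict, so at least 5 frequencies are needed.
Using 5 frequencies: T14=1, T6=5, T4=2, T3=3, T2=2, T7=4, T9=4. Every pair that conflicts lands in different frequencies.

5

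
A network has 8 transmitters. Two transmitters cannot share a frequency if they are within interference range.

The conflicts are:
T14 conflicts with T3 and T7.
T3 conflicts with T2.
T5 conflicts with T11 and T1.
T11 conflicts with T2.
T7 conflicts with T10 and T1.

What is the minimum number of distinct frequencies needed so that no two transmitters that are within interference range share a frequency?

The cycle T5-T1-T7-T14-T3-T2-T11-T5 has odd length 7, so it cannot be 2-colored; at least 3 frequencies are needed.
A valid assignment using 3 frequencies: T14=2, T3=1, T5=2, T11=1, T7=1, T10=2, T1=3, T2=2. Each listed conflict is separated.

3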